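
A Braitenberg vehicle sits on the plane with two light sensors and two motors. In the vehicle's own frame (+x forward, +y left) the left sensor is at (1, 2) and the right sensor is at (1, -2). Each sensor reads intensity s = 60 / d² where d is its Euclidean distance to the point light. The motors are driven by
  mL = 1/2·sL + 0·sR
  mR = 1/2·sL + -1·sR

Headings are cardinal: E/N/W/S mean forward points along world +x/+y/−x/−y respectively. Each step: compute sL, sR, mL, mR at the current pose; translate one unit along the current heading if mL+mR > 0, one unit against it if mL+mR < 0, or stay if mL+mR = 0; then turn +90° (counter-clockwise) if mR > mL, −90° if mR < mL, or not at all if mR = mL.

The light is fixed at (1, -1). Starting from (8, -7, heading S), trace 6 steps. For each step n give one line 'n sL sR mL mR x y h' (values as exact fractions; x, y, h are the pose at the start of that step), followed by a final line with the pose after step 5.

0 6/13 30/37 3/13 -279/481 8 -7 S
1 12/17 4/3 6/17 -50/51 8 -6 W
2 15/13 15/29 15/26 45/754 9 -6 N
3 12/17 20/39 6/17 -106/663 9 -5 E
4 30/73 30/37 15/73 -1635/2701 10 -5 S
5 60/89 12/13 30/89 -678/1157 10 -4 W
final 11 -4 N

n=0: pose=(8,-7,S); sL=6/13, sR=30/37; mL=3/13, mR=-279/481; mL+mR=-168/481 → advance -1; mR−mL=-30/37 → turn -1·90°
n=1: pose=(8,-6,W); sL=12/17, sR=4/3; mL=6/17, mR=-50/51; mL+mR=-32/51 → advance -1; mR−mL=-4/3 → turn -1·90°
n=2: pose=(9,-6,N); sL=15/13, sR=15/29; mL=15/26, mR=45/754; mL+mR=240/377 → advance +1; mR−mL=-15/29 → turn -1·90°
n=3: pose=(9,-5,E); sL=12/17, sR=20/39; mL=6/17, mR=-106/663; mL+mR=128/663 → advance +1; mR−mL=-20/39 → turn -1·90°
n=4: pose=(10,-5,S); sL=30/73, sR=30/37; mL=15/73, mR=-1635/2701; mL+mR=-1080/2701 → advance -1; mR−mL=-30/37 → turn -1·90°
n=5: pose=(10,-4,W); sL=60/89, sR=12/13; mL=30/89, mR=-678/1157; mL+mR=-288/1157 → advance -1; mR−mL=-12/13 → turn -1·90°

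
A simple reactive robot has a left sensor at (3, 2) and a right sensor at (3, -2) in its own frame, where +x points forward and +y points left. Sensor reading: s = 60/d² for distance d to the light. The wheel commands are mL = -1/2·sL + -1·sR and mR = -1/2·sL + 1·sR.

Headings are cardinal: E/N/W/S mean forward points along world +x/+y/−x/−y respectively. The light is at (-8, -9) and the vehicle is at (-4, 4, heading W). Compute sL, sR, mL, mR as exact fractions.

left sensor world pos  = (-7, 2); dL² = 122
right sensor world pos = (-7, 6); dR² = 226
sL = 60/122 = 30/61
sR = 60/226 = 30/113
mL = -1/2·sL + -1·sR = -3525/6893
mR = -1/2·sL + 1·sR = 135/6893

30/61 30/113 -3525/6893 135/6893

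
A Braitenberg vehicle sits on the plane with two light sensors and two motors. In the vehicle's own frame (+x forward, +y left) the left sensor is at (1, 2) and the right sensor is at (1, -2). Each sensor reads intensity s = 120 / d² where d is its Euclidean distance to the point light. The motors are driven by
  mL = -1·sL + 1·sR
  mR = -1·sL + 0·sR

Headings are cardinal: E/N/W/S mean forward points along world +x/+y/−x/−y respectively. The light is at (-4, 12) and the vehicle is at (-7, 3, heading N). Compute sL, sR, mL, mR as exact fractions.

left sensor world pos  = (-9, 4); dL² = 89
right sensor world pos = (-5, 4); dR² = 65
sL = 120/89 = 120/89
sR = 120/65 = 24/13
mL = -1·sL + 1·sR = 576/1157
mR = -1·sL + 0·sR = -120/89

120/89 24/13 576/1157 -120/89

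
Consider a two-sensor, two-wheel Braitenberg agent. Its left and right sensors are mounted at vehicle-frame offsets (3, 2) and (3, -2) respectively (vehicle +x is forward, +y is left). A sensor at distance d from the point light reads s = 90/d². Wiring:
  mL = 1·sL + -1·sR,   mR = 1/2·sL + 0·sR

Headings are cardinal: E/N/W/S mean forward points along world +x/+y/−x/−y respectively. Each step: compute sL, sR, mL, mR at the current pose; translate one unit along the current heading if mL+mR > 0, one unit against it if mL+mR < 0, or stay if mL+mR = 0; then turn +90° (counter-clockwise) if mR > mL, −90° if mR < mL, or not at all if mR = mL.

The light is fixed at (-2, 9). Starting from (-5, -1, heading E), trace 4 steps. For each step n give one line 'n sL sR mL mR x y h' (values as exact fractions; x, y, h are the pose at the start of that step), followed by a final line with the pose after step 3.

0 45/32 5/8 25/32 45/64 -5 -1 E
1 90/169 18/37 288/6253 45/169 -4 -1 S
2 45/41 9/17 396/697 45/82 -4 -2 E
3 90/197 18/41 144/8077 45/197 -3 -2 S
final -3 -3 E

n=0: pose=(-5,-1,E); sL=45/32, sR=5/8; mL=25/32, mR=45/64; mL+mR=95/64 → advance +1; mR−mL=-5/64 → turn -1·90°
n=1: pose=(-4,-1,S); sL=90/169, sR=18/37; mL=288/6253, mR=45/169; mL+mR=1953/6253 → advance +1; mR−mL=1377/6253 → turn +1·90°
n=2: pose=(-4,-2,E); sL=45/41, sR=9/17; mL=396/697, mR=45/82; mL+mR=1557/1394 → advance +1; mR−mL=-27/1394 → turn -1·90°
n=3: pose=(-3,-2,S); sL=90/197, sR=18/41; mL=144/8077, mR=45/197; mL+mR=1989/8077 → advance +1; mR−mL=1701/8077 → turn +1·90°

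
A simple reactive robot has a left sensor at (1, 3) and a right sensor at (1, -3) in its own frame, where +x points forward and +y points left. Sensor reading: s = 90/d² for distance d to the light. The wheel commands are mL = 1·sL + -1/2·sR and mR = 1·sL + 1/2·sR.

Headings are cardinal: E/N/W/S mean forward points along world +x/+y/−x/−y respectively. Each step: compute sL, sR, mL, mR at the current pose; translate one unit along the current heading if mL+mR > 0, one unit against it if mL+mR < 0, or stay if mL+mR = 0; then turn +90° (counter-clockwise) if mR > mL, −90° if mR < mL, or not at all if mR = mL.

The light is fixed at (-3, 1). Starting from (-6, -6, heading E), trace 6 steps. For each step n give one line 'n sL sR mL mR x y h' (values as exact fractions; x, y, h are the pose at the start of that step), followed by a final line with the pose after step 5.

n=0: pose=(-6,-6,E); sL=9/2, sR=45/52; mL=423/104, mR=513/104; mL+mR=9 → advance +1; mR−mL=45/52 → turn +1·90°
n=1: pose=(-5,-6,N); sL=90/61, sR=90/37; mL=585/2257, mR=6075/2257; mL+mR=180/61 → advance +1; mR−mL=90/37 → turn +1·90°
n=2: pose=(-5,-5,W); sL=1, sR=5; mL=-3/2, mR=7/2; mL+mR=2 → advance +1; mR−mL=5 → turn +1·90°
n=3: pose=(-6,-5,S); sL=90/49, sR=18/17; mL=1089/833, mR=1971/833; mL+mR=180/49 → advance +1; mR−mL=18/17 → turn +1·90°
n=4: pose=(-6,-6,E); sL=9/2, sR=45/52; mL=423/104, mR=513/104; mL+mR=9 → advance +1; mR−mL=45/52 → turn +1·90°
n=5: pose=(-5,-6,N); sL=90/61, sR=90/37; mL=585/2257, mR=6075/2257; mL+mR=180/61 → advance +1; mR−mL=90/37 → turn +1·90°

0 9/2 45/52 423/104 513/104 -6 -6 E
1 90/61 90/37 585/2257 6075/2257 -5 -6 N
2 1 5 -3/2 7/2 -5 -5 W
3 90/49 18/17 1089/833 1971/833 -6 -5 S
4 9/2 45/52 423/104 513/104 -6 -6 E
5 90/61 90/37 585/2257 6075/2257 -5 -6 N
final -5 -5 W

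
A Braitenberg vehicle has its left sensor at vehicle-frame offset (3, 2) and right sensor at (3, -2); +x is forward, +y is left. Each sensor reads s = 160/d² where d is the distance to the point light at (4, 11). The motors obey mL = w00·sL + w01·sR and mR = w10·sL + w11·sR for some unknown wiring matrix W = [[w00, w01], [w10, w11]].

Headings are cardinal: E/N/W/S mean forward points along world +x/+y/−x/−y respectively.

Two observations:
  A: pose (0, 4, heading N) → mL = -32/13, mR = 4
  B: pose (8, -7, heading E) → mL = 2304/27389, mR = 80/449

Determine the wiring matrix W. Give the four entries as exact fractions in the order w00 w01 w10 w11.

obs A: pose=(0,4,N) → sL=40/13, sR=8, mL=-32/13, mR=4
obs B: pose=(8,-7,E) → sL=32/61, sR=160/449, mL=2304/27389, mR=80/449
sensor matrix S = [[40/13, 8], [32/61, 160/449]]; det S = -1103872/356057
solve [mL_A; mL_B] = S·[w00; w01] and [mR_A; mR_B] = S·[w10; w11]:
  w00 = 1/2, w01 = -1/2, w10 = 0, w11 = 1/2

1/2 -1/2 0 1/2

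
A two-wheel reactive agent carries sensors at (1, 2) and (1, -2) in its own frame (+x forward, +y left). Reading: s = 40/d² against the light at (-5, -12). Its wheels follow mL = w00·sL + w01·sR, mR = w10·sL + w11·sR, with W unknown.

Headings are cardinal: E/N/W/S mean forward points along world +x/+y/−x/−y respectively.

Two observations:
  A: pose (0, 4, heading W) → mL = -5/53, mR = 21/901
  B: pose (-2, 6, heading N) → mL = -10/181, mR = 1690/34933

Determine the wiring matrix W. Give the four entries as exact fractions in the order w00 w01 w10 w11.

obs A: pose=(0,4,W) → sL=10/53, sR=2/17, mL=-5/53, mR=21/901
obs B: pose=(-2,6,N) → sL=20/181, sR=20/193, mL=-10/181, mR=1690/34933
sensor matrix S = [[10/53, 2/17], [20/181, 20/193]]; det S = 206240/31474633
solve [mL_A; mL_B] = S·[w00; w01] and [mR_A; mR_B] = S·[w10; w11]:
  w00 = -1/2, w01 = 0, w10 = -1/2, w11 = 1

-1/2 0 -1/2 1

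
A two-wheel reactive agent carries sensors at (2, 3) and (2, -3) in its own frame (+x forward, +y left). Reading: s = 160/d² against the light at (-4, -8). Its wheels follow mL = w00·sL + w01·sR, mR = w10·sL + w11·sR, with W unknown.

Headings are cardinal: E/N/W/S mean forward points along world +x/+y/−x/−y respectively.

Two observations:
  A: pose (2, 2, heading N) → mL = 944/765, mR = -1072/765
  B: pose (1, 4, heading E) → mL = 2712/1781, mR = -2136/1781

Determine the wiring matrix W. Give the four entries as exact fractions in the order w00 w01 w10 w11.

obs A: pose=(2,2,N) → sL=160/153, sR=32/45, mL=944/765, mR=-1072/765
obs B: pose=(1,4,E) → sL=80/137, sR=16/13, mL=2712/1781, mR=-2136/1781
sensor matrix S = [[160/153, 32/45], [80/137, 16/13]]; det S = 237568/272493
solve [mL_A; mL_B] = S·[w00; w01] and [mR_A; mR_B] = S·[w10; w11]:
  w00 = 1/2, w01 = 1, w10 = -1, w11 = -1/2

1/2 1 -1 -1/2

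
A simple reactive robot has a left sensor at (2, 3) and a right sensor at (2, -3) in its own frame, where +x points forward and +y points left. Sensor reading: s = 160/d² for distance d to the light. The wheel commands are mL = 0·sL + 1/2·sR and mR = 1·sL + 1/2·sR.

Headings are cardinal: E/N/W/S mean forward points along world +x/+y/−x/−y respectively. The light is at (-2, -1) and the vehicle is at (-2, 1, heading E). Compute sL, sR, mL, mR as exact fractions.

left sensor world pos  = (0, 4); dL² = 29
right sensor world pos = (0, -2); dR² = 5
sL = 160/29 = 160/29
sR = 160/5 = 32
mL = 0·sL + 1/2·sR = 16
mR = 1·sL + 1/2·sR = 624/29

160/29 32 16 624/29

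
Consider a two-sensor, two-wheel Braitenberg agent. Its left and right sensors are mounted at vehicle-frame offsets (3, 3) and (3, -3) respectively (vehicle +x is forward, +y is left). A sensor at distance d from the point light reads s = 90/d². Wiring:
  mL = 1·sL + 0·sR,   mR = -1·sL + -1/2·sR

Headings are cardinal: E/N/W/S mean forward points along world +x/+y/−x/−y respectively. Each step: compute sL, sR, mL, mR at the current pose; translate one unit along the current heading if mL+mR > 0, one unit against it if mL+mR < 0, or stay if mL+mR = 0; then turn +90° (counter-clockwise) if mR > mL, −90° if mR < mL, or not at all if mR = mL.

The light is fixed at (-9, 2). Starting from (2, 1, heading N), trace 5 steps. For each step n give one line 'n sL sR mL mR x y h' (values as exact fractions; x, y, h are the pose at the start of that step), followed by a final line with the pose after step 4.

0 45/34 9/20 45/34 -1053/680 2 1 N
1 90/197 90/221 90/197 -28755/43537 2 0 E
2 45/97 45/37 45/97 -7695/7178 1 0 S
3 18/13 90/53 18/13 -1539/689 1 1 W
4 45/34 9/20 45/34 -1053/680 2 1 N
final 2 0 E

n=0: pose=(2,1,N); sL=45/34, sR=9/20; mL=45/34, mR=-1053/680; mL+mR=-9/40 → advance -1; mR−mL=-1953/680 → turn -1·90°
n=1: pose=(2,0,E); sL=90/197, sR=90/221; mL=90/197, mR=-28755/43537; mL+mR=-45/221 → advance -1; mR−mL=-48645/43537 → turn -1·90°
n=2: pose=(1,0,S); sL=45/97, sR=45/37; mL=45/97, mR=-7695/7178; mL+mR=-45/74 → advance -1; mR−mL=-11025/7178 → turn -1·90°
n=3: pose=(1,1,W); sL=18/13, sR=90/53; mL=18/13, mR=-1539/689; mL+mR=-45/53 → advance -1; mR−mL=-2493/689 → turn -1·90°
n=4: pose=(2,1,N); sL=45/34, sR=9/20; mL=45/34, mR=-1053/680; mL+mR=-9/40 → advance -1; mR−mL=-1953/680 → turn -1·90°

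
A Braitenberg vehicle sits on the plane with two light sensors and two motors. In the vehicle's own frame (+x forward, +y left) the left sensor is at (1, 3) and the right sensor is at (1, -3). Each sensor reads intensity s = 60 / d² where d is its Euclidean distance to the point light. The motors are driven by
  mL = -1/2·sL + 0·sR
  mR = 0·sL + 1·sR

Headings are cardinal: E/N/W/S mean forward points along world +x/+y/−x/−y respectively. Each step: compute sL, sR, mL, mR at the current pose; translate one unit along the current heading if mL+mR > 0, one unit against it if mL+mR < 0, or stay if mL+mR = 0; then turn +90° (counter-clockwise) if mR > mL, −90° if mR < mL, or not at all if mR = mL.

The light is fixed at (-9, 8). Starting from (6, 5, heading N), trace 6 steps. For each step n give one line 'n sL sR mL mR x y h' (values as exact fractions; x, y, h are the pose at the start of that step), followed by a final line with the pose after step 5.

n=0: pose=(6,5,N); sL=15/37, sR=15/82; mL=-15/74, mR=15/82; mL+mR=-30/1517 → advance -1; mR−mL=585/1517 → turn +1·90°
n=1: pose=(6,4,W); sL=12/49, sR=60/197; mL=-6/49, mR=60/197; mL+mR=1758/9653 → advance +1; mR−mL=4122/9653 → turn +1·90°
n=2: pose=(5,4,S); sL=30/157, sR=30/73; mL=-15/157, mR=30/73; mL+mR=3615/11461 → advance +1; mR−mL=5805/11461 → turn +1·90°
n=3: pose=(5,3,E); sL=60/229, sR=60/289; mL=-30/229, mR=60/289; mL+mR=5070/66181 → advance +1; mR−mL=22410/66181 → turn +1·90°
n=4: pose=(6,3,N); sL=3/8, sR=3/17; mL=-3/16, mR=3/17; mL+mR=-3/272 → advance -1; mR−mL=99/272 → turn +1·90°
n=5: pose=(6,2,W); sL=60/277, sR=12/41; mL=-30/277, mR=12/41; mL+mR=2094/11357 → advance +1; mR−mL=4554/11357 → turn +1·90°

0 15/37 15/82 -15/74 15/82 6 5 N
1 12/49 60/197 -6/49 60/197 6 4 W
2 30/157 30/73 -15/157 30/73 5 4 S
3 60/229 60/289 -30/229 60/289 5 3 E
4 3/8 3/17 -3/16 3/17 6 3 N
5 60/277 12/41 -30/277 12/41 6 2 W
final 5 2 S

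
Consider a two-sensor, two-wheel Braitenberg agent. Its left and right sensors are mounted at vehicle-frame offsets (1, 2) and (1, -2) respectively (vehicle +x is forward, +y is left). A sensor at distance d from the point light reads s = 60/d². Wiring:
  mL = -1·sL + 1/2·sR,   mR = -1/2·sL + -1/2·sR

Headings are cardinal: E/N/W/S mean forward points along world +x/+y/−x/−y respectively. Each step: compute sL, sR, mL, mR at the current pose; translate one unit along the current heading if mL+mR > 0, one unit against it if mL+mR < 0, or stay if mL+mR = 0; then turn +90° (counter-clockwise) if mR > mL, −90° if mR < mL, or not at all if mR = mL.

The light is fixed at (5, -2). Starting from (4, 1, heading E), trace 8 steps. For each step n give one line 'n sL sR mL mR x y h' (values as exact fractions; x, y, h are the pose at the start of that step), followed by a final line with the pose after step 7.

0 12/5 60 138/5 -156/5 4 1 E
1 15 3 -27/2 -9 3 1 S
2 60/37 12 162/37 -252/37 3 2 E
3 6 30/17 -87/17 -66/17 2 2 S
4 60/53 60/13 810/689 -1980/689 2 3 E
5 3 15/13 -63/26 -27/13 1 3 S
6 60/73 12/5 138/365 -588/365 1 4 E
7 30/17 30/37 -855/629 -810/629 0 4 S
final 0 5 E

n=0: pose=(4,1,E); sL=12/5, sR=60; mL=138/5, mR=-156/5; mL+mR=-18/5 → advance -1; mR−mL=-294/5 → turn -1·90°
n=1: pose=(3,1,S); sL=15, sR=3; mL=-27/2, mR=-9; mL+mR=-45/2 → advance -1; mR−mL=9/2 → turn +1·90°
n=2: pose=(3,2,E); sL=60/37, sR=12; mL=162/37, mR=-252/37; mL+mR=-90/37 → advance -1; mR−mL=-414/37 → turn -1·90°
n=3: pose=(2,2,S); sL=6, sR=30/17; mL=-87/17, mR=-66/17; mL+mR=-9 → advance -1; mR−mL=21/17 → turn +1·90°
n=4: pose=(2,3,E); sL=60/53, sR=60/13; mL=810/689, mR=-1980/689; mL+mR=-90/53 → advance -1; mR−mL=-2790/689 → turn -1·90°
n=5: pose=(1,3,S); sL=3, sR=15/13; mL=-63/26, mR=-27/13; mL+mR=-9/2 → advance -1; mR−mL=9/26 → turn +1·90°
n=6: pose=(1,4,E); sL=60/73, sR=12/5; mL=138/365, mR=-588/365; mL+mR=-90/73 → advance -1; mR−mL=-726/365 → turn -1·90°
n=7: pose=(0,4,S); sL=30/17, sR=30/37; mL=-855/629, mR=-810/629; mL+mR=-45/17 → advance -1; mR−mL=45/629 → turn +1·90°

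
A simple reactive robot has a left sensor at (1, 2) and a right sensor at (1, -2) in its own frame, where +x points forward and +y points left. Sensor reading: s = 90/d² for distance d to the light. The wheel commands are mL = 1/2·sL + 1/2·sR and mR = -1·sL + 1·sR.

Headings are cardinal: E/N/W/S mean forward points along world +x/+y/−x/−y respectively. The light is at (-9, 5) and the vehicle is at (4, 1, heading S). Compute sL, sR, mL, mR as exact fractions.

left sensor world pos  = (6, 0); dL² = 250
right sensor world pos = (2, 0); dR² = 146
sL = 90/250 = 9/25
sR = 90/146 = 45/73
mL = 1/2·sL + 1/2·sR = 891/1825
mR = -1·sL + 1·sR = 468/1825

9/25 45/73 891/1825 468/1825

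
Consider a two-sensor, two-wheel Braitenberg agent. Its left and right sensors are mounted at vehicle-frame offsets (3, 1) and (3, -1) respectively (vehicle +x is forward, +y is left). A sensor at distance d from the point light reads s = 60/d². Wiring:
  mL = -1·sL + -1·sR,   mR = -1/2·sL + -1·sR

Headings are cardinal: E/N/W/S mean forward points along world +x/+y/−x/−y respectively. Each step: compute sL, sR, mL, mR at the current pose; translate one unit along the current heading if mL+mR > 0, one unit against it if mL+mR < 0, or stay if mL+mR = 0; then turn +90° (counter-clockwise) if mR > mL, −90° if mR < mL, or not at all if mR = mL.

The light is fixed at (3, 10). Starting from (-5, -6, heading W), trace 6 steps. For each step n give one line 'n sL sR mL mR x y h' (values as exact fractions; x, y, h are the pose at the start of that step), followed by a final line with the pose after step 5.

n=0: pose=(-5,-6,W); sL=6/41, sR=30/173; mL=-2268/7093, mR=-1749/7093; mL+mR=-4017/7093 → advance -1; mR−mL=3/41 → turn +1·90°
n=1: pose=(-4,-6,S); sL=60/397, sR=12/85; mL=-9864/33745, mR=-7314/33745; mL+mR=-17178/33745 → advance -1; mR−mL=30/397 → turn +1·90°
n=2: pose=(-4,-5,E); sL=15/53, sR=15/68; mL=-1815/3604, mR=-1305/3604; mL+mR=-780/901 → advance -1; mR−mL=15/106 → turn +1·90°
n=3: pose=(-5,-5,N); sL=4/15, sR=60/193; mL=-1672/2895, mR=-1286/2895; mL+mR=-986/965 → advance -1; mR−mL=2/15 → turn +1·90°
n=4: pose=(-5,-6,W); sL=6/41, sR=30/173; mL=-2268/7093, mR=-1749/7093; mL+mR=-4017/7093 → advance -1; mR−mL=3/41 → turn +1·90°
n=5: pose=(-4,-6,S); sL=60/397, sR=12/85; mL=-9864/33745, mR=-7314/33745; mL+mR=-17178/33745 → advance -1; mR−mL=30/397 → turn +1·90°

0 6/41 30/173 -2268/7093 -1749/7093 -5 -6 W
1 60/397 12/85 -9864/33745 -7314/33745 -4 -6 S
2 15/53 15/68 -1815/3604 -1305/3604 -4 -5 E
3 4/15 60/193 -1672/2895 -1286/2895 -5 -5 N
4 6/41 30/173 -2268/7093 -1749/7093 -5 -6 W
5 60/397 12/85 -9864/33745 -7314/33745 -4 -6 S
final -4 -5 E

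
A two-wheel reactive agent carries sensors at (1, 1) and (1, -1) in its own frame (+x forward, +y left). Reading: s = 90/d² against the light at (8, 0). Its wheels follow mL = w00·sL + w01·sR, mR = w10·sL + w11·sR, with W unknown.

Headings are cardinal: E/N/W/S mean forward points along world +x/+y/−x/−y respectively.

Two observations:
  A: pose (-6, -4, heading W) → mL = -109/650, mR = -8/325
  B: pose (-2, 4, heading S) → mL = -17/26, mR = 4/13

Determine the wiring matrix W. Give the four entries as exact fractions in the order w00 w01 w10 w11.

obs A: pose=(-6,-4,W) → sL=9/25, sR=5/13, mL=-109/650, mR=-8/325
obs B: pose=(-2,4,S) → sL=1, sR=9/13, mL=-17/26, mR=4/13
sensor matrix S = [[9/25, 5/13], [1, 9/13]]; det S = -44/325
solve [mL_A; mL_B] = S·[w00; w01] and [mR_A; mR_B] = S·[w10; w11]:
  w00 = -1, w01 = 1/2, w10 = 1, w11 = -1

-1 1/2 1 -1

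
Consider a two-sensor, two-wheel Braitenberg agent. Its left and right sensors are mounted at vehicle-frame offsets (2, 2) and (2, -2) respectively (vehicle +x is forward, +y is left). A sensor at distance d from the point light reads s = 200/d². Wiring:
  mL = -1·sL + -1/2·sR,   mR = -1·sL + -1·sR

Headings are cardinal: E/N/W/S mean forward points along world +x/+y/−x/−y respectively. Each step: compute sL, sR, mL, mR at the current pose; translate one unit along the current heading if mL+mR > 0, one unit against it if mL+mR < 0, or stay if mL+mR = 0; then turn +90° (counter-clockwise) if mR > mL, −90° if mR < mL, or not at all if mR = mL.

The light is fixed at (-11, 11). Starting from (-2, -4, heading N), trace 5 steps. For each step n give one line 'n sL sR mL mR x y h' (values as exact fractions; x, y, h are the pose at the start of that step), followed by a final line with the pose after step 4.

n=0: pose=(-2,-4,N); sL=100/109, sR=20/29; mL=-3990/3161, mR=-5080/3161; mL+mR=-9070/3161 → advance -1; mR−mL=-10/29 → turn -1·90°
n=1: pose=(-2,-5,E); sL=200/317, sR=40/89; mL=-24140/28213, mR=-30480/28213; mL+mR=-54620/28213 → advance -1; mR−mL=-20/89 → turn -1·90°
n=2: pose=(-3,-5,S); sL=25/53, sR=5/9; mL=-715/954, mR=-490/477; mL+mR=-565/318 → advance -1; mR−mL=-5/18 → turn -1·90°
n=3: pose=(-3,-4,W); sL=8/13, sR=40/41; mL=-588/533, mR=-848/533; mL+mR=-1436/533 → advance -1; mR−mL=-20/41 → turn -1·90°
n=4: pose=(-2,-4,N); sL=100/109, sR=20/29; mL=-3990/3161, mR=-5080/3161; mL+mR=-9070/3161 → advance -1; mR−mL=-10/29 → turn -1·90°

0 100/109 20/29 -3990/3161 -5080/3161 -2 -4 N
1 200/317 40/89 -24140/28213 -30480/28213 -2 -5 E
2 25/53 5/9 -715/954 -490/477 -3 -5 S
3 8/13 40/41 -588/533 -848/533 -3 -4 W
4 100/109 20/29 -3990/3161 -5080/3161 -2 -4 N
final -2 -5 E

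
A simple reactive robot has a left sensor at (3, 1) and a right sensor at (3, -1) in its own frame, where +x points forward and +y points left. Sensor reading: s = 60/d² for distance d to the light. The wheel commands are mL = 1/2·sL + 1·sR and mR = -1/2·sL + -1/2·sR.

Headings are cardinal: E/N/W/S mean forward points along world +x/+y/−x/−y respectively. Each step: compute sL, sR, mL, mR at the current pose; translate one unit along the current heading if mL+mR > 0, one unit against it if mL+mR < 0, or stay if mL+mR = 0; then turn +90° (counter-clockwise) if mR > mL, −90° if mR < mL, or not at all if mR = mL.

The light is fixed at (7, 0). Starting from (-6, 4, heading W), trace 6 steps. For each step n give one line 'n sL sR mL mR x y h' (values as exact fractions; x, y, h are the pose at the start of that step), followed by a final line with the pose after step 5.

0 12/53 60/281 4866/14893 -3276/14893 -6 4 W
1 30/137 30/109 5745/14933 -3690/14933 -7 4 N
2 60/157 60/137 13530/21509 -8820/21509 -7 5 E
3 15/37 3/10 93/185 -261/740 -6 5 S
4 12/53 60/281 4866/14893 -3276/14893 -6 4 W
5 30/137 30/109 5745/14933 -3690/14933 -7 4 N
final -7 5 E

n=0: pose=(-6,4,W); sL=12/53, sR=60/281; mL=4866/14893, mR=-3276/14893; mL+mR=30/281 → advance +1; mR−mL=-8142/14893 → turn -1·90°
n=1: pose=(-7,4,N); sL=30/137, sR=30/109; mL=5745/14933, mR=-3690/14933; mL+mR=15/109 → advance +1; mR−mL=-9435/14933 → turn -1·90°
n=2: pose=(-7,5,E); sL=60/157, sR=60/137; mL=13530/21509, mR=-8820/21509; mL+mR=30/137 → advance +1; mR−mL=-22350/21509 → turn -1·90°
n=3: pose=(-6,5,S); sL=15/37, sR=3/10; mL=93/185, mR=-261/740; mL+mR=3/20 → advance +1; mR−mL=-633/740 → turn -1·90°
n=4: pose=(-6,4,W); sL=12/53, sR=60/281; mL=4866/14893, mR=-3276/14893; mL+mR=30/281 → advance +1; mR−mL=-8142/14893 → turn -1·90°
n=5: pose=(-7,4,N); sL=30/137, sR=30/109; mL=5745/14933, mR=-3690/14933; mL+mR=15/109 → advance +1; mR−mL=-9435/14933 → turn -1·90°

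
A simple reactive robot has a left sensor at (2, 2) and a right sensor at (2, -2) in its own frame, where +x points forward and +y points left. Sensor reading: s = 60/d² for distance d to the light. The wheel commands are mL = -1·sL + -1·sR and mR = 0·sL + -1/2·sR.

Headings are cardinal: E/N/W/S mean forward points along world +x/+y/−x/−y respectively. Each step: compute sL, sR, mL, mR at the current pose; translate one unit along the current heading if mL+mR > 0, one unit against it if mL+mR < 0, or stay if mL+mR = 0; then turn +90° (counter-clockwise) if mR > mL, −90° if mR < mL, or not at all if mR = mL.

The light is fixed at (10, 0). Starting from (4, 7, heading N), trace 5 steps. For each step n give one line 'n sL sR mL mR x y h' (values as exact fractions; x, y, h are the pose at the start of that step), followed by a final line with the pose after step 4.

n=0: pose=(4,7,N); sL=12/29, sR=60/97; mL=-2904/2813, mR=-30/97; mL+mR=-3774/2813 → advance -1; mR−mL=2034/2813 → turn +1·90°
n=1: pose=(4,6,W); sL=3/4, sR=15/32; mL=-39/32, mR=-15/64; mL+mR=-93/64 → advance -1; mR−mL=63/64 → turn +1·90°
n=2: pose=(5,6,S); sL=12/5, sR=12/13; mL=-216/65, mR=-6/13; mL+mR=-246/65 → advance -1; mR−mL=186/65 → turn +1·90°
n=3: pose=(5,7,E); sL=2/3, sR=30/17; mL=-124/51, mR=-15/17; mL+mR=-169/51 → advance -1; mR−mL=79/51 → turn +1·90°
n=4: pose=(4,7,N); sL=12/29, sR=60/97; mL=-2904/2813, mR=-30/97; mL+mR=-3774/2813 → advance -1; mR−mL=2034/2813 → turn +1·90°

0 12/29 60/97 -2904/2813 -30/97 4 7 N
1 3/4 15/32 -39/32 -15/64 4 6 W
2 12/5 12/13 -216/65 -6/13 5 6 S
3 2/3 30/17 -124/51 -15/17 5 7 E
4 12/29 60/97 -2904/2813 -30/97 4 7 N
final 4 6 W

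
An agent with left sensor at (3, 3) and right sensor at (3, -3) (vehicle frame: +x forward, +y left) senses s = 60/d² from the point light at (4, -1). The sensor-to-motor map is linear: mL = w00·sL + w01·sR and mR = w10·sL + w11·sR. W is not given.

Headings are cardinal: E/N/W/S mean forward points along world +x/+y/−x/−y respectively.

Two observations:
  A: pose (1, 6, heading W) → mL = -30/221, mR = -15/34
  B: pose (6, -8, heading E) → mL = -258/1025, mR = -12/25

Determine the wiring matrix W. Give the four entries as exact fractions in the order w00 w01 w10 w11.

-1/2 1 0 -1

obs A: pose=(1,6,W) → sL=15/13, sR=15/34, mL=-30/221, mR=-15/34
obs B: pose=(6,-8,E) → sL=60/41, sR=12/25, mL=-258/1025, mR=-12/25
sensor matrix S = [[15/13, 15/34], [60/41, 12/25]]; det S = -4158/45305
solve [mL_A; mL_B] = S·[w00; w01] and [mR_A; mR_B] = S·[w10; w11]:
  w00 = -1/2, w01 = 1, w10 = 0, w11 = -1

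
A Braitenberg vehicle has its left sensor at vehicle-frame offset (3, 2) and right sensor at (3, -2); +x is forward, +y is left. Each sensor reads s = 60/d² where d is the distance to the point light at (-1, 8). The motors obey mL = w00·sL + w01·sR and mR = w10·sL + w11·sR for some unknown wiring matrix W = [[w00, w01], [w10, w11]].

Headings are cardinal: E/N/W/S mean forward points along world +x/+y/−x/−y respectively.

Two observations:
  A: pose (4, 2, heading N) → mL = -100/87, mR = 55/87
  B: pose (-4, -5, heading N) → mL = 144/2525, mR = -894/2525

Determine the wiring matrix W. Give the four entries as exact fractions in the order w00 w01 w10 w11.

obs A: pose=(4,2,N) → sL=10/3, sR=30/29, mL=-100/87, mR=55/87
obs B: pose=(-4,-5,N) → sL=12/25, sR=60/101, mL=144/2525, mR=-894/2525
sensor matrix S = [[10/3, 30/29], [12/25, 60/101]]; det S = 21728/14645
solve [mL_A; mL_B] = S·[w00; w01] and [mR_A; mR_B] = S·[w10; w11]:
  w00 = -1/2, w01 = 1/2, w10 = 1/2, w11 = -1

-1/2 1/2 1/2 -1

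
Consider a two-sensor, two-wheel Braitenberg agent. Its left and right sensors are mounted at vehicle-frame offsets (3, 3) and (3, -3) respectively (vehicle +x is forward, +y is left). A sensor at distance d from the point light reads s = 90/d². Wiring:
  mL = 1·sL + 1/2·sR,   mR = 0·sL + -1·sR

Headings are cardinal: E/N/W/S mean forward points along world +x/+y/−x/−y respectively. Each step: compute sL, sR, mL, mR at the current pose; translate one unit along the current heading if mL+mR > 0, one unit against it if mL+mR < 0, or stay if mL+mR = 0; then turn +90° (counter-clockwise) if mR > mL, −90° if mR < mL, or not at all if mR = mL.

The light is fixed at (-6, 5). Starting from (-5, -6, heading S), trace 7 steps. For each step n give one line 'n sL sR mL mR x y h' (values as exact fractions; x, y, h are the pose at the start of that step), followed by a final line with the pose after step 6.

0 45/106 9/20 1377/2120 -9/20 -5 -6 S
1 90/229 18/17 3591/3893 -18/17 -5 -7 W
2 45/41 45/53 6615/4346 -45/53 -4 -7 N
3 90/89 90/221 23895/19669 -90/221 -4 -6 E
4 45/116 45/98 1755/2842 -45/98 -3 -6 S
5 2/5 10/9 43/45 -10/9 -3 -7 W
6 45/41 9/13 1539/1066 -9/13 -2 -7 N
final -2 -6 E

n=0: pose=(-5,-6,S); sL=45/106, sR=9/20; mL=1377/2120, mR=-9/20; mL+mR=423/2120 → advance +1; mR−mL=-2331/2120 → turn -1·90°
n=1: pose=(-5,-7,W); sL=90/229, sR=18/17; mL=3591/3893, mR=-18/17; mL+mR=-531/3893 → advance -1; mR−mL=-7713/3893 → turn -1·90°
n=2: pose=(-4,-7,N); sL=45/41, sR=45/53; mL=6615/4346, mR=-45/53; mL+mR=2925/4346 → advance +1; mR−mL=-10305/4346 → turn -1·90°
n=3: pose=(-4,-6,E); sL=90/89, sR=90/221; mL=23895/19669, mR=-90/221; mL+mR=15885/19669 → advance +1; mR−mL=-31905/19669 → turn -1·90°
n=4: pose=(-3,-6,S); sL=45/116, sR=45/98; mL=1755/2842, mR=-45/98; mL+mR=225/1421 → advance +1; mR−mL=-1530/1421 → turn -1·90°
n=5: pose=(-3,-7,W); sL=2/5, sR=10/9; mL=43/45, mR=-10/9; mL+mR=-7/45 → advance -1; mR−mL=-31/15 → turn -1·90°
n=6: pose=(-2,-7,N); sL=45/41, sR=9/13; mL=1539/1066, mR=-9/13; mL+mR=801/1066 → advance +1; mR−mL=-2277/1066 → turn -1·90°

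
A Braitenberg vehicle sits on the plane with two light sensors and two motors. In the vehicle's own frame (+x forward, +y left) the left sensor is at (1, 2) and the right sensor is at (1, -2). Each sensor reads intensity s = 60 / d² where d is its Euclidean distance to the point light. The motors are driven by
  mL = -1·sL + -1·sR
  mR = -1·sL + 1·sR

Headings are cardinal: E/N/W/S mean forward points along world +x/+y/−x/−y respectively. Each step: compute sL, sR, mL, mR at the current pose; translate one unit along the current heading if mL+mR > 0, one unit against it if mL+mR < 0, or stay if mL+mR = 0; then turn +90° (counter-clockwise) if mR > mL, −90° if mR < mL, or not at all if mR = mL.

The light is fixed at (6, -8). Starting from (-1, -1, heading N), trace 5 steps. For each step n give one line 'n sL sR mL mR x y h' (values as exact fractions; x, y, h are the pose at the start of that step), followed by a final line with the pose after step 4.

n=0: pose=(-1,-1,N); sL=12/29, sR=60/89; mL=-2808/2581, mR=672/2581; mL+mR=-24/29 → advance -1; mR−mL=120/89 → turn +1·90°
n=1: pose=(-1,-2,W); sL=3/4, sR=15/32; mL=-39/32, mR=-9/32; mL+mR=-3/2 → advance -1; mR−mL=15/16 → turn +1·90°
n=2: pose=(0,-2,S); sL=60/41, sR=60/89; mL=-7800/3649, mR=-2880/3649; mL+mR=-120/41 → advance -1; mR−mL=120/89 → turn +1·90°
n=3: pose=(0,-1,E); sL=30/53, sR=6/5; mL=-468/265, mR=168/265; mL+mR=-60/53 → advance -1; mR−mL=12/5 → turn +1·90°
n=4: pose=(-1,-1,N); sL=12/29, sR=60/89; mL=-2808/2581, mR=672/2581; mL+mR=-24/29 → advance -1; mR−mL=120/89 → turn +1·90°

0 12/29 60/89 -2808/2581 672/2581 -1 -1 N
1 3/4 15/32 -39/32 -9/32 -1 -2 W
2 60/41 60/89 -7800/3649 -2880/3649 0 -2 S
3 30/53 6/5 -468/265 168/265 0 -1 E
4 12/29 60/89 -2808/2581 672/2581 -1 -1 N
final -1 -2 W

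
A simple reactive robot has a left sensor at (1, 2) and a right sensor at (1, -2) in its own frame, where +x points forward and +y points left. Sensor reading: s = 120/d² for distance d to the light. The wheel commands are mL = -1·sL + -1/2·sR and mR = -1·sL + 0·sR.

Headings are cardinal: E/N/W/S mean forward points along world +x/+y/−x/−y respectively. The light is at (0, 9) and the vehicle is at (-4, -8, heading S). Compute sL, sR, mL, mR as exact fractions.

left sensor world pos  = (-2, -9); dL² = 328
right sensor world pos = (-6, -9); dR² = 360
sL = 120/328 = 15/41
sR = 120/360 = 1/3
mL = -1·sL + -1/2·sR = -131/246
mR = -1·sL + 0·sR = -15/41

15/41 1/3 -131/246 -15/41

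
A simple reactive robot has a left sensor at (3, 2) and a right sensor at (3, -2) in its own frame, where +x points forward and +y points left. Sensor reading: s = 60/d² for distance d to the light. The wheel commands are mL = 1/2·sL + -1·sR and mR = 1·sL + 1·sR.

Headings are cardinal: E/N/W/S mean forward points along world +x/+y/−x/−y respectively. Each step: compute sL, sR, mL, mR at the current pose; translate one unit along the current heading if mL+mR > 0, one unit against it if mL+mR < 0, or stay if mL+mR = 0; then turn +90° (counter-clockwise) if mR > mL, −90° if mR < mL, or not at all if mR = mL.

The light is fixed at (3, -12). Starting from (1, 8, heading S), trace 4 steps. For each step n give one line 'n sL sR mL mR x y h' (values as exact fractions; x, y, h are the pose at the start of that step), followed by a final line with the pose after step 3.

0 60/289 12/61 -1638/17629 7128/17629 1 8 S
1 30/221 6/29 -891/6409 2196/6409 1 7 E
2 60/493 12/97 -3006/47821 11736/47821 2 7 N
3 3/17 3/25 -27/850 126/425 2 8 W
final 1 8 S

n=0: pose=(1,8,S); sL=60/289, sR=12/61; mL=-1638/17629, mR=7128/17629; mL+mR=90/289 → advance +1; mR−mL=8766/17629 → turn +1·90°
n=1: pose=(1,7,E); sL=30/221, sR=6/29; mL=-891/6409, mR=2196/6409; mL+mR=45/221 → advance +1; mR−mL=3087/6409 → turn +1·90°
n=2: pose=(2,7,N); sL=60/493, sR=12/97; mL=-3006/47821, mR=11736/47821; mL+mR=90/493 → advance +1; mR−mL=14742/47821 → turn +1·90°
n=3: pose=(2,8,W); sL=3/17, sR=3/25; mL=-27/850, mR=126/425; mL+mR=9/34 → advance +1; mR−mL=279/850 → turn +1·90°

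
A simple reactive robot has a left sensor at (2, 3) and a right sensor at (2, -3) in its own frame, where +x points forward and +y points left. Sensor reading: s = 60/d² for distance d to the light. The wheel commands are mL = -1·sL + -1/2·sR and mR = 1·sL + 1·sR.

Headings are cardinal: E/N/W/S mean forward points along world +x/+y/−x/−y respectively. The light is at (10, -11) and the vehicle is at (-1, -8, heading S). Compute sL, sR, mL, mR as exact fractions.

12/13 60/197 -2754/2561 3144/2561

left sensor world pos  = (2, -10); dL² = 65
right sensor world pos = (-4, -10); dR² = 197
sL = 60/65 = 12/13
sR = 60/197 = 60/197
mL = -1·sL + -1/2·sR = -2754/2561
mR = 1·sL + 1·sR = 3144/2561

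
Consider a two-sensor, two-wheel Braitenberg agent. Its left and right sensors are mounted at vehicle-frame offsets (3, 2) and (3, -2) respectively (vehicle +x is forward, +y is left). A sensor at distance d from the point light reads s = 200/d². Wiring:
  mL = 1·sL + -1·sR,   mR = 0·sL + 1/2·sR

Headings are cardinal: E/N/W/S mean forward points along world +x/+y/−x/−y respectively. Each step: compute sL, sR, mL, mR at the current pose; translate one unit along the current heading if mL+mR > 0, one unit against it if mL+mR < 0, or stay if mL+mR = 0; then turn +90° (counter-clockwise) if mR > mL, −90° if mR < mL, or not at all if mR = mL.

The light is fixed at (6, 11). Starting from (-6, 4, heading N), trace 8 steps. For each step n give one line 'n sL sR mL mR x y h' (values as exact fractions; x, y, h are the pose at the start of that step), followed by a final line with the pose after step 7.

n=0: pose=(-6,4,N); sL=50/53, sR=50/29; mL=-1200/1537, mR=25/29; mL+mR=125/1537 → advance +1; mR−mL=2525/1537 → turn +1·90°
n=1: pose=(-6,5,W); sL=200/289, sR=200/241; mL=-9600/69649, mR=100/241; mL+mR=19300/69649 → advance +1; mR−mL=38500/69649 → turn +1·90°
n=2: pose=(-7,5,S); sL=100/101, sR=100/153; mL=5200/15453, mR=50/153; mL+mR=10250/15453 → advance +1; mR−mL=-50/5151 → turn -1·90°
n=3: pose=(-7,4,W); sL=200/337, sR=200/281; mL=-11200/94697, mR=100/281; mL+mR=22500/94697 → advance +1; mR−mL=44900/94697 → turn +1·90°
n=4: pose=(-8,4,S); sL=50/61, sR=50/89; mL=1400/5429, mR=25/89; mL+mR=2925/5429 → advance +1; mR−mL=125/5429 → turn +1·90°
n=5: pose=(-8,3,E); sL=200/157, sR=200/221; mL=12800/34697, mR=100/221; mL+mR=28500/34697 → advance +1; mR−mL=2900/34697 → turn +1·90°
n=6: pose=(-7,3,N); sL=4/5, sR=100/73; mL=-208/365, mR=50/73; mL+mR=42/365 → advance +1; mR−mL=458/365 → turn +1·90°
n=7: pose=(-7,4,W); sL=200/337, sR=200/281; mL=-11200/94697, mR=100/281; mL+mR=22500/94697 → advance +1; mR−mL=44900/94697 → turn +1·90°

0 50/53 50/29 -1200/1537 25/29 -6 4 N
1 200/289 200/241 -9600/69649 100/241 -6 5 W
2 100/101 100/153 5200/15453 50/153 -7 5 S
3 200/337 200/281 -11200/94697 100/281 -7 4 W
4 50/61 50/89 1400/5429 25/89 -8 4 S
5 200/157 200/221 12800/34697 100/221 -8 3 E
6 4/5 100/73 -208/365 50/73 -7 3 N
7 200/337 200/281 -11200/94697 100/281 -7 4 W
final -8 4 S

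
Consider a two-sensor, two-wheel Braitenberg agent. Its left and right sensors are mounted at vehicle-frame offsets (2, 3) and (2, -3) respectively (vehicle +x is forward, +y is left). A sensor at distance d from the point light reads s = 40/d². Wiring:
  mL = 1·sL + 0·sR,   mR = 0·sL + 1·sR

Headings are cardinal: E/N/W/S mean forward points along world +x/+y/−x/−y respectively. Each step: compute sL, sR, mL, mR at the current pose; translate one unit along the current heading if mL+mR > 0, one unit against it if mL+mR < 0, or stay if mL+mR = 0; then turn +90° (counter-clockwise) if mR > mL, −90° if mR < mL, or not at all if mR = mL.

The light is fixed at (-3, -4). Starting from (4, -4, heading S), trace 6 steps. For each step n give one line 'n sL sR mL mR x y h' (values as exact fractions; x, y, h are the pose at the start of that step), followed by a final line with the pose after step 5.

0 5/13 2 5/13 2 4 -4 S
1 8/17 40/97 8/17 40/97 4 -5 E
2 4/13 20/17 4/13 20/17 5 -5 S
3 40/101 8/25 40/101 8/25 5 -6 E
4 1/4 10/13 1/4 10/13 6 -6 S
5 40/121 40/157 40/121 40/157 6 -7 E
final 7 -7 S

n=0: pose=(4,-4,S); sL=5/13, sR=2; mL=5/13, mR=2; mL+mR=31/13 → advance +1; mR−mL=21/13 → turn +1·90°
n=1: pose=(4,-5,E); sL=8/17, sR=40/97; mL=8/17, mR=40/97; mL+mR=1456/1649 → advance +1; mR−mL=-96/1649 → turn -1·90°
n=2: pose=(5,-5,S); sL=4/13, sR=20/17; mL=4/13, mR=20/17; mL+mR=328/221 → advance +1; mR−mL=192/221 → turn +1·90°
n=3: pose=(5,-6,E); sL=40/101, sR=8/25; mL=40/101, mR=8/25; mL+mR=1808/2525 → advance +1; mR−mL=-192/2525 → turn -1·90°
n=4: pose=(6,-6,S); sL=1/4, sR=10/13; mL=1/4, mR=10/13; mL+mR=53/52 → advance +1; mR−mL=27/52 → turn +1·90°
n=5: pose=(6,-7,E); sL=40/121, sR=40/157; mL=40/121, mR=40/157; mL+mR=11120/18997 → advance +1; mR−mL=-1440/18997 → turn -1·90°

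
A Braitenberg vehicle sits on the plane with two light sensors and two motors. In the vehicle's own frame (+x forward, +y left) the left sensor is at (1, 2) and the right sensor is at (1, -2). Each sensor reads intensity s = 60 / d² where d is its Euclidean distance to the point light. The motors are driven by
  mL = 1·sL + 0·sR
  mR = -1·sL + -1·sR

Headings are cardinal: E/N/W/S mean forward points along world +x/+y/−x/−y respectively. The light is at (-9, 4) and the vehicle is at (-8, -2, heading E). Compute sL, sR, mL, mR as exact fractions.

left sensor world pos  = (-7, 0); dL² = 20
right sensor world pos = (-7, -4); dR² = 68
sL = 60/20 = 3
sR = 60/68 = 15/17
mL = 1·sL + 0·sR = 3
mR = -1·sL + -1·sR = -66/17

3 15/17 3 -66/17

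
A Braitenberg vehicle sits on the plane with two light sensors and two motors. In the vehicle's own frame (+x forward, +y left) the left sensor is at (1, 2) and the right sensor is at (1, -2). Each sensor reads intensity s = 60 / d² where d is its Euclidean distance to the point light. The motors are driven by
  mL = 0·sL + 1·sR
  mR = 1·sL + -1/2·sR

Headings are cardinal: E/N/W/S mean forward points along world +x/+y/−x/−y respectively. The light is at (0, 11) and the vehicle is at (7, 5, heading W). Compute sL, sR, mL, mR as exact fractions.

3/5 15/13 15/13 3/130

left sensor world pos  = (6, 3); dL² = 100
right sensor world pos = (6, 7); dR² = 52
sL = 60/100 = 3/5
sR = 60/52 = 15/13
mL = 0·sL + 1·sR = 15/13
mR = 1·sL + -1/2·sR = 3/130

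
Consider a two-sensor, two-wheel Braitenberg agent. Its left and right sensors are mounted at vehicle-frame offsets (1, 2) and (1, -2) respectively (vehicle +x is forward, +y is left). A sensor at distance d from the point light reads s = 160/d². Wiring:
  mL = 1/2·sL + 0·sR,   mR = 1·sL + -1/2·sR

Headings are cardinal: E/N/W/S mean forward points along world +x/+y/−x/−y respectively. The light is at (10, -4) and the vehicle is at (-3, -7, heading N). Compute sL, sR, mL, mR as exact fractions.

left sensor world pos  = (-5, -6); dL² = 229
right sensor world pos = (-1, -6); dR² = 125
sL = 160/229 = 160/229
sR = 160/125 = 32/25
mL = 1/2·sL + 0·sR = 80/229
mR = 1·sL + -1/2·sR = 336/5725

160/229 32/25 80/229 336/5725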